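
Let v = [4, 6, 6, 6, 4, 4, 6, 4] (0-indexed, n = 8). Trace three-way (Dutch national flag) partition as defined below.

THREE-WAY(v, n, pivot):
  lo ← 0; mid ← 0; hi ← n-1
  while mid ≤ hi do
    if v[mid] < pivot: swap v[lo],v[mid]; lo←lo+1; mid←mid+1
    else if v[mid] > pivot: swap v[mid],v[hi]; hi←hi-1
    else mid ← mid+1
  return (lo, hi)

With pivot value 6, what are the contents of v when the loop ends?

[4, 4, 4, 4, 6, 6, 6, 6]

pivot = 6; lo=0, mid=0, hi=7
v[mid]=4<6: swap v[0],v[0]; lo=1,mid=1 → [4, 6, 6, 6, 4, 4, 6, 4]
v[mid]=6=6: mid=2
v[mid]=6=6: mid=3
v[mid]=6=6: mid=4
v[mid]=4<6: swap v[1],v[4]; lo=2,mid=5 → [4, 4, 6, 6, 6, 4, 6, 4]
v[mid]=4<6: swap v[2],v[5]; lo=3,mid=6 → [4, 4, 4, 6, 6, 6, 6, 4]
v[mid]=6=6: mid=7
v[mid]=4<6: swap v[3],v[7]; lo=4,mid=8 → [4, 4, 4, 4, 6, 6, 6, 6]
end: lo=4, hi=7; v = [4, 4, 4, 4, 6, 6, 6, 6]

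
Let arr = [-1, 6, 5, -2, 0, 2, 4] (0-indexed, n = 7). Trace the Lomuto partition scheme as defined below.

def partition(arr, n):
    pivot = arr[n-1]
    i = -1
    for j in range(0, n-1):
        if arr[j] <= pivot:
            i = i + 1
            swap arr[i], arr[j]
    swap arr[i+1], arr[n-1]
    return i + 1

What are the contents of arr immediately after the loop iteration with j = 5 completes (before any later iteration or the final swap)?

[-1, -2, 0, 2, 5, 6, 4]

pivot=4, i=-1
j=0: -1≤4, i=0, swap(0,0) ⇒ [-1, 6, 5, -2, 0, 2, 4]
j=1: 6>4, skip
j=2: 5>4, skip
j=3: -2≤4, i=1, swap(1,3) ⇒ [-1, -2, 5, 6, 0, 2, 4]
j=4: 0≤4, i=2, swap(2,4) ⇒ [-1, -2, 0, 6, 5, 2, 4]
j=5: 2≤4, i=3, swap(3,5) ⇒ [-1, -2, 0, 2, 5, 6, 4]
(after j=5) arr = [-1, -2, 0, 2, 5, 6, 4]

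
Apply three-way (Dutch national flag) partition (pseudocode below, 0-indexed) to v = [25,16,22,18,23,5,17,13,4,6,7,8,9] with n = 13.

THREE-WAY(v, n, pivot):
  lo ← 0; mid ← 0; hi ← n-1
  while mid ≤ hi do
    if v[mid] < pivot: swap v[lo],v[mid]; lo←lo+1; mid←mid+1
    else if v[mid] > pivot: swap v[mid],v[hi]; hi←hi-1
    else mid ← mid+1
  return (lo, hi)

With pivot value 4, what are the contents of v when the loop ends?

[4,22,18,23,5,17,13,16,6,7,8,9,25]

pivot = 4; lo=0, mid=0, hi=12
v[mid]=25>4: swap v[0],v[12]; hi=11 → [9,16,22,18,23,5,17,13,4,6,7,8,25]
v[mid]=9>4: swap v[0],v[11]; hi=10 → [8,16,22,18,23,5,17,13,4,6,7,9,25]
v[mid]=8>4: swap v[0],v[10]; hi=9 → [7,16,22,18,23,5,17,13,4,6,8,9,25]
v[mid]=7>4: swap v[0],v[9]; hi=8 → [6,16,22,18,23,5,17,13,4,7,8,9,25]
v[mid]=6>4: swap v[0],v[8]; hi=7 → [4,16,22,18,23,5,17,13,6,7,8,9,25]
v[mid]=4=4: mid=1
v[mid]=16>4: swap v[1],v[7]; hi=6 → [4,13,22,18,23,5,17,16,6,7,8,9,25]
v[mid]=13>4: swap v[1],v[6]; hi=5 → [4,17,22,18,23,5,13,16,6,7,8,9,25]
v[mid]=17>4: swap v[1],v[5]; hi=4 → [4,5,22,18,23,17,13,16,6,7,8,9,25]
v[mid]=5>4: swap v[1],v[4]; hi=3 → [4,23,22,18,5,17,13,16,6,7,8,9,25]
v[mid]=23>4: swap v[1],v[3]; hi=2 → [4,18,22,23,5,17,13,16,6,7,8,9,25]
v[mid]=18>4: swap v[1],v[2]; hi=1 → [4,22,18,23,5,17,13,16,6,7,8,9,25]
v[mid]=22>4: swap v[1],v[1]; hi=0 → [4,22,18,23,5,17,13,16,6,7,8,9,25]
end: lo=0, hi=0; v = [4,22,18,23,5,17,13,16,6,7,8,9,25]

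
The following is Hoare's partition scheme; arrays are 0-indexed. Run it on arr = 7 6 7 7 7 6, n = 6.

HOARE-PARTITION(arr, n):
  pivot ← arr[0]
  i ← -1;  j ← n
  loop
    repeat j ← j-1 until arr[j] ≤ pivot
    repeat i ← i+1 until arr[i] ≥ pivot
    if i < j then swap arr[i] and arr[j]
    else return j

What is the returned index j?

pivot=7
j stops at 5 (6), i stops at 0 (7); swap ⇒ 6 6 7 7 7 7
j stops at 4 (7), i stops at 2 (7); swap ⇒ 6 6 7 7 7 7
j stops at 3, i stops at 3; i≥j ⇒ return 3. arr=6 6 7 7 7 7

3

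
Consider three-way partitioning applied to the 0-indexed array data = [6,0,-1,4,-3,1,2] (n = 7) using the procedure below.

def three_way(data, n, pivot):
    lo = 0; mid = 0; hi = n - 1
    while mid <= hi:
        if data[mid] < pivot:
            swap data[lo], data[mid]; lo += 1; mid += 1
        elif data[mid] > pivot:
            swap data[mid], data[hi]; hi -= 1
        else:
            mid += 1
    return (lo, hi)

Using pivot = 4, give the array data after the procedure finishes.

[2,0,-1,-3,1,4,6]

pivot = 4; lo=0, mid=0, hi=6
data[mid]=6>4: swap data[0],data[6]; hi=5 → [2,0,-1,4,-3,1,6]
data[mid]=2<4: swap data[0],data[0]; lo=1,mid=1 → [2,0,-1,4,-3,1,6]
data[mid]=0<4: swap data[1],data[1]; lo=2,mid=2 → [2,0,-1,4,-3,1,6]
data[mid]=-1<4: swap data[2],data[2]; lo=3,mid=3 → [2,0,-1,4,-3,1,6]
data[mid]=4=4: mid=4
data[mid]=-3<4: swap data[3],data[4]; lo=4,mid=5 → [2,0,-1,-3,4,1,6]
data[mid]=1<4: swap data[4],data[5]; lo=5,mid=6 → [2,0,-1,-3,1,4,6]
end: lo=5, hi=5; data = [2,0,-1,-3,1,4,6]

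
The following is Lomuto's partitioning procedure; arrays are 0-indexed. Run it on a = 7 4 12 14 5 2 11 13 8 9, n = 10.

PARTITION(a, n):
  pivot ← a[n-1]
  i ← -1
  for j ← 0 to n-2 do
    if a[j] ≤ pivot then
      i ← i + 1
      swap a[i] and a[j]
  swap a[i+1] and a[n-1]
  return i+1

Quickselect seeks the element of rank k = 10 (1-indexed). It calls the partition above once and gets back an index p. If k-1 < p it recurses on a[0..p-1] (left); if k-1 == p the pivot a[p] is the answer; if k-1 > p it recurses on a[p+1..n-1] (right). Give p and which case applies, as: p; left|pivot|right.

5; right

pivot = a[9] = 9; i = -1
j=0: a[0]=7 ≤ 9 → i=0, swap a[0],a[0] (no change) → 7 4 12 14 5 2 11 13 8 9
j=1: a[1]=4 ≤ 9 → i=1, swap a[1],a[1] (no change) → 7 4 12 14 5 2 11 13 8 9
j=2: a[2]=12 > 9 → no swap
j=3: a[3]=14 > 9 → no swap
j=4: a[4]=5 ≤ 9 → i=2, swap a[2],a[4] → 7 4 5 14 12 2 11 13 8 9
j=5: a[5]=2 ≤ 9 → i=3, swap a[3],a[5] → 7 4 5 2 12 14 11 13 8 9
j=6: a[6]=11 > 9 → no swap
j=7: a[7]=13 > 9 → no swap
j=8: a[8]=8 ≤ 9 → i=4, swap a[4],a[8] → 7 4 5 2 8 14 11 13 12 9
final swap a[5],a[9] → 7 4 5 2 8 9 11 13 12 14; return 5
p = 5; k-1 = 9 > 5 ⇒ right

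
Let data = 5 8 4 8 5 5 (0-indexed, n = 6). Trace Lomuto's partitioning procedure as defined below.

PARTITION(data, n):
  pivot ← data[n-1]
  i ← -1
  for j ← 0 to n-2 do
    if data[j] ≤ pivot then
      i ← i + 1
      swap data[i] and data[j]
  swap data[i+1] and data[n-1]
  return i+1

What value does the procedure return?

pivot = data[5] = 5; i = -1
j=0: data[0]=5 ≤ 5 → i=0, swap data[0],data[0] (no change) → 5 8 4 8 5 5
j=1: data[1]=8 > 5 → no swap
j=2: data[2]=4 ≤ 5 → i=1, swap data[1],data[2] → 5 4 8 8 5 5
j=3: data[3]=8 > 5 → no swap
j=4: data[4]=5 ≤ 5 → i=2, swap data[2],data[4] → 5 4 5 8 8 5
final swap data[3],data[5] → 5 4 5 5 8 8; return 3

3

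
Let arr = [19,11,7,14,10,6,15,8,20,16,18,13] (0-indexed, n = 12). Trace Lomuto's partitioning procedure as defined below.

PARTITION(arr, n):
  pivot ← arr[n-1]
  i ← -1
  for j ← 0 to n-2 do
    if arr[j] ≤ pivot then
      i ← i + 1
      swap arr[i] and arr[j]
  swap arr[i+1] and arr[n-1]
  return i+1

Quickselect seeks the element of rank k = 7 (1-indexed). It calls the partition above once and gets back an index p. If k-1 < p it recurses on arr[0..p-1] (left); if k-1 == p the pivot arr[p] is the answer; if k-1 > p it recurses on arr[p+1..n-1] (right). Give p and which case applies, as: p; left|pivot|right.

5; right

pivot = arr[11] = 13; i = -1
j=0: arr[0]=19 > 13 → no swap
j=1: arr[1]=11 ≤ 13 → i=0, swap arr[0],arr[1] → [11,19,7,14,10,6,15,8,20,16,18,13]
j=2: arr[2]=7 ≤ 13 → i=1, swap arr[1],arr[2] → [11,7,19,14,10,6,15,8,20,16,18,13]
j=3: arr[3]=14 > 13 → no swap
j=4: arr[4]=10 ≤ 13 → i=2, swap arr[2],arr[4] → [11,7,10,14,19,6,15,8,20,16,18,13]
j=5: arr[5]=6 ≤ 13 → i=3, swap arr[3],arr[5] → [11,7,10,6,19,14,15,8,20,16,18,13]
j=6: arr[6]=15 > 13 → no swap
j=7: arr[7]=8 ≤ 13 → i=4, swap arr[4],arr[7] → [11,7,10,6,8,14,15,19,20,16,18,13]
j=8: arr[8]=20 > 13 → no swap
j=9: arr[9]=16 > 13 → no swap
j=10: arr[10]=18 > 13 → no swap
final swap arr[5],arr[11] → [11,7,10,6,8,13,15,19,20,16,18,14]; return 5
p = 5; k-1 = 6 > 5 ⇒ right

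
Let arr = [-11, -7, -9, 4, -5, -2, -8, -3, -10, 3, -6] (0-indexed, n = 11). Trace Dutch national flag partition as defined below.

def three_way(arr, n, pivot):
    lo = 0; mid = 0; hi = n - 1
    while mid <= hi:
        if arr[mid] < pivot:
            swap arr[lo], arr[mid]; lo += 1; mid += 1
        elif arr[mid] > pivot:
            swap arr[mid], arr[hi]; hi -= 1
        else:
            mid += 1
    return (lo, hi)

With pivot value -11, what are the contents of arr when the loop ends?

pivot = -11; lo=0, mid=0, hi=10
arr[mid]=-11=-11: mid=1
arr[mid]=-7>-11: swap arr[1],arr[10]; hi=9 → [-11, -6, -9, 4, -5, -2, -8, -3, -10, 3, -7]
arr[mid]=-6>-11: swap arr[1],arr[9]; hi=8 → [-11, 3, -9, 4, -5, -2, -8, -3, -10, -6, -7]
arr[mid]=3>-11: swap arr[1],arr[8]; hi=7 → [-11, -10, -9, 4, -5, -2, -8, -3, 3, -6, -7]
arr[mid]=-10>-11: swap arr[1],arr[7]; hi=6 → [-11, -3, -9, 4, -5, -2, -8, -10, 3, -6, -7]
arr[mid]=-3>-11: swap arr[1],arr[6]; hi=5 → [-11, -8, -9, 4, -5, -2, -3, -10, 3, -6, -7]
arr[mid]=-8>-11: swap arr[1],arr[5]; hi=4 → [-11, -2, -9, 4, -5, -8, -3, -10, 3, -6, -7]
arr[mid]=-2>-11: swap arr[1],arr[4]; hi=3 → [-11, -5, -9, 4, -2, -8, -3, -10, 3, -6, -7]
arr[mid]=-5>-11: swap arr[1],arr[3]; hi=2 → [-11, 4, -9, -5, -2, -8, -3, -10, 3, -6, -7]
arr[mid]=4>-11: swap arr[1],arr[2]; hi=1 → [-11, -9, 4, -5, -2, -8, -3, -10, 3, -6, -7]
arr[mid]=-9>-11: swap arr[1],arr[1]; hi=0 → [-11, -9, 4, -5, -2, -8, -3, -10, 3, -6, -7]
end: lo=0, hi=0; arr = [-11, -9, 4, -5, -2, -8, -3, -10, 3, -6, -7]

[-11, -9, 4, -5, -2, -8, -3, -10, 3, -6, -7]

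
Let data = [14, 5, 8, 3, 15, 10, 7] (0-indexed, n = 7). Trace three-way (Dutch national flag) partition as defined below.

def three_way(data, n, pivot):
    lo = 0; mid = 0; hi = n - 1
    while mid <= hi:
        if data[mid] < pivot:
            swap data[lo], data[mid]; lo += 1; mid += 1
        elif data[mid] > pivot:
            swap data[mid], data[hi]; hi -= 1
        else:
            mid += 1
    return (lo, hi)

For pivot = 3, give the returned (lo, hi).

lo=0 mid=0 hi=6
14>3: swap(0,6), hi=5 ⇒ [7, 5, 8, 3, 15, 10, 14]
7>3: swap(0,5), hi=4 ⇒ [10, 5, 8, 3, 15, 7, 14]
10>3: swap(0,4), hi=3 ⇒ [15, 5, 8, 3, 10, 7, 14]
15>3: swap(0,3), hi=2 ⇒ [3, 5, 8, 15, 10, 7, 14]
3=3: mid=1
5>3: swap(1,2), hi=1 ⇒ [3, 8, 5, 15, 10, 7, 14]
8>3: swap(1,1), hi=0 ⇒ [3, 8, 5, 15, 10, 7, 14]
done. lo=0 hi=0; data=[3, 8, 5, 15, 10, 7, 14]

(0, 0)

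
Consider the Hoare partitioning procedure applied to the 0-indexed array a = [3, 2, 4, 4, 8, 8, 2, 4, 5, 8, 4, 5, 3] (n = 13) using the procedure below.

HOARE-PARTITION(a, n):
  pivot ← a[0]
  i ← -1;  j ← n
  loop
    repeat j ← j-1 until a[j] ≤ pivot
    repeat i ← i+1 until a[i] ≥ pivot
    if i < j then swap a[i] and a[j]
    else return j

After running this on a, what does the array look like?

pivot = a[0] = 3; i = -1, j = 13
j→12 (a[12]=3≤3), i→0 (a[0]=3≥3); i<j, swap → [3, 2, 4, 4, 8, 8, 2, 4, 5, 8, 4, 5, 3]
j→6 (a[6]=2≤3), i→2 (a[2]=4≥3); i<j, swap → [3, 2, 2, 4, 8, 8, 4, 4, 5, 8, 4, 5, 3]
j→2, i→3; i≥j, return j=2. a = [3, 2, 2, 4, 8, 8, 4, 4, 5, 8, 4, 5, 3]

[3, 2, 2, 4, 8, 8, 4, 4, 5, 8, 4, 5, 3]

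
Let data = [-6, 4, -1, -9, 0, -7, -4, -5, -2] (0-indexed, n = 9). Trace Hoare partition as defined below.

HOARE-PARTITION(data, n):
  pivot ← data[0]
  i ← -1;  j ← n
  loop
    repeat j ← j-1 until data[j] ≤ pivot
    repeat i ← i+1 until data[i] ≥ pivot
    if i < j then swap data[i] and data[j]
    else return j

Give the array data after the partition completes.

pivot = data[0] = -6; i = -1, j = 9
j→5 (data[5]=-7≤-6), i→0 (data[0]=-6≥-6); i<j, swap → [-7, 4, -1, -9, 0, -6, -4, -5, -2]
j→3 (data[3]=-9≤-6), i→1 (data[1]=4≥-6); i<j, swap → [-7, -9, -1, 4, 0, -6, -4, -5, -2]
j→1, i→2; i≥j, return j=1. data = [-7, -9, -1, 4, 0, -6, -4, -5, -2]

[-7, -9, -1, 4, 0, -6, -4, -5, -2]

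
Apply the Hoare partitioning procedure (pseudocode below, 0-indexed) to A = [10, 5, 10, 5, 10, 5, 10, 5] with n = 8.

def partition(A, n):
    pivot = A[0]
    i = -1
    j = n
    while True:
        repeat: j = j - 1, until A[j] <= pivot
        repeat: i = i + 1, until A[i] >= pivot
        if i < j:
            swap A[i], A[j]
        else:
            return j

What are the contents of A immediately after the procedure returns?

pivot = A[0] = 10; i = -1, j = 8
j→7 (A[7]=5≤10), i→0 (A[0]=10≥10); i<j, swap → [5, 5, 10, 5, 10, 5, 10, 10]
j→6 (A[6]=10≤10), i→2 (A[2]=10≥10); i<j, swap → [5, 5, 10, 5, 10, 5, 10, 10]
j→5 (A[5]=5≤10), i→4 (A[4]=10≥10); i<j, swap → [5, 5, 10, 5, 5, 10, 10, 10]
j→4, i→5; i≥j, return j=4. A = [5, 5, 10, 5, 5, 10, 10, 10]

[5, 5, 10, 5, 5, 10, 10, 10]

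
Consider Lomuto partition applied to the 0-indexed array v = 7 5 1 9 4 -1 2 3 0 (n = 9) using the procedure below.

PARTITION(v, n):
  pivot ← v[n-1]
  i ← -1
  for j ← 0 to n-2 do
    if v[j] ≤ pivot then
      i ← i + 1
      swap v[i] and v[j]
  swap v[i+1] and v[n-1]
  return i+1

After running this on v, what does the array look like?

pivot = v[8] = 0; i = -1
j=0: v[0]=7 > 0 → no swap
j=1: v[1]=5 > 0 → no swap
j=2: v[2]=1 > 0 → no swap
j=3: v[3]=9 > 0 → no swap
j=4: v[4]=4 > 0 → no swap
j=5: v[5]=-1 ≤ 0 → i=0, swap v[0],v[5] → -1 5 1 9 4 7 2 3 0
j=6: v[6]=2 > 0 → no swap
j=7: v[7]=3 > 0 → no swap
final swap v[1],v[8] → -1 0 1 9 4 7 2 3 5; return 1

-1 0 1 9 4 7 2 3 5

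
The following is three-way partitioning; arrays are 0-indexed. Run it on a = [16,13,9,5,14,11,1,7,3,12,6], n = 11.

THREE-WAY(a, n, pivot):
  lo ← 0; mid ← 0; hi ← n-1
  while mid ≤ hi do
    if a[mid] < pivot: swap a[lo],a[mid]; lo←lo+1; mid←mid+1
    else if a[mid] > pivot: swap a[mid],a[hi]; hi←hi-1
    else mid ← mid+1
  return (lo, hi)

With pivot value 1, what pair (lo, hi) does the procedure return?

(0, 0)

pivot = 1; lo=0, mid=0, hi=10
a[mid]=16>1: swap a[0],a[10]; hi=9 → [6,13,9,5,14,11,1,7,3,12,16]
a[mid]=6>1: swap a[0],a[9]; hi=8 → [12,13,9,5,14,11,1,7,3,6,16]
a[mid]=12>1: swap a[0],a[8]; hi=7 → [3,13,9,5,14,11,1,7,12,6,16]
a[mid]=3>1: swap a[0],a[7]; hi=6 → [7,13,9,5,14,11,1,3,12,6,16]
a[mid]=7>1: swap a[0],a[6]; hi=5 → [1,13,9,5,14,11,7,3,12,6,16]
a[mid]=1=1: mid=1
a[mid]=13>1: swap a[1],a[5]; hi=4 → [1,11,9,5,14,13,7,3,12,6,16]
a[mid]=11>1: swap a[1],a[4]; hi=3 → [1,14,9,5,11,13,7,3,12,6,16]
a[mid]=14>1: swap a[1],a[3]; hi=2 → [1,5,9,14,11,13,7,3,12,6,16]
a[mid]=5>1: swap a[1],a[2]; hi=1 → [1,9,5,14,11,13,7,3,12,6,16]
a[mid]=9>1: swap a[1],a[1]; hi=0 → [1,9,5,14,11,13,7,3,12,6,16]
end: lo=0, hi=0; a = [1,9,5,14,11,13,7,3,12,6,16]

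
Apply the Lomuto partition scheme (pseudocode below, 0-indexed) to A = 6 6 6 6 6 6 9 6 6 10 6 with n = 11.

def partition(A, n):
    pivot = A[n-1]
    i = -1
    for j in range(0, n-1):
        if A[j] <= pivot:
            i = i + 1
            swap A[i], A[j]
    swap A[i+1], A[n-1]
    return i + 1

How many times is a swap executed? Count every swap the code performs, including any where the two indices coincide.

9

pivot=6, i=-1
j=0: 6≤6, i=0, swap(0,0) ⇒ 6 6 6 6 6 6 9 6 6 10 6
j=1: 6≤6, i=1, swap(1,1) ⇒ 6 6 6 6 6 6 9 6 6 10 6
j=2: 6≤6, i=2, swap(2,2) ⇒ 6 6 6 6 6 6 9 6 6 10 6
j=3: 6≤6, i=3, swap(3,3) ⇒ 6 6 6 6 6 6 9 6 6 10 6
j=4: 6≤6, i=4, swap(4,4) ⇒ 6 6 6 6 6 6 9 6 6 10 6
j=5: 6≤6, i=5, swap(5,5) ⇒ 6 6 6 6 6 6 9 6 6 10 6
j=6: 9>6, skip
j=7: 6≤6, i=6, swap(6,7) ⇒ 6 6 6 6 6 6 6 9 6 10 6
j=8: 6≤6, i=7, swap(7,8) ⇒ 6 6 6 6 6 6 6 6 9 10 6
j=9: 10>6, skip
swap(8,10) ⇒ 6 6 6 6 6 6 6 6 6 10 9; return 8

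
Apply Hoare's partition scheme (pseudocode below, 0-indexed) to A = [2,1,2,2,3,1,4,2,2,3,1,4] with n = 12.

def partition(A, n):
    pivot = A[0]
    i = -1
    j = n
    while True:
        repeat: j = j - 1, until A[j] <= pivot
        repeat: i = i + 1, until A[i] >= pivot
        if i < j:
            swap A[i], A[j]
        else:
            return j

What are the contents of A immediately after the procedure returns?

[1,1,2,2,1,3,4,2,2,3,2,4]

pivot = A[0] = 2; i = -1, j = 12
j→10 (A[10]=1≤2), i→0 (A[0]=2≥2); i<j, swap → [1,1,2,2,3,1,4,2,2,3,2,4]
j→8 (A[8]=2≤2), i→2 (A[2]=2≥2); i<j, swap → [1,1,2,2,3,1,4,2,2,3,2,4]
j→7 (A[7]=2≤2), i→3 (A[3]=2≥2); i<j, swap → [1,1,2,2,3,1,4,2,2,3,2,4]
j→5 (A[5]=1≤2), i→4 (A[4]=3≥2); i<j, swap → [1,1,2,2,1,3,4,2,2,3,2,4]
j→4, i→5; i≥j, return j=4. A = [1,1,2,2,1,3,4,2,2,3,2,4]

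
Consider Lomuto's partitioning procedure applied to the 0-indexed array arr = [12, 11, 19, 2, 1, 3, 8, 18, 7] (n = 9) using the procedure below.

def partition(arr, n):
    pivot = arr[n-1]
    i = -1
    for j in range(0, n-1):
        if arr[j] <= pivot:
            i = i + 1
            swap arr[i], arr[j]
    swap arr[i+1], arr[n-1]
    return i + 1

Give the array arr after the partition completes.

pivot=7, i=-1
j=0: 12>7, skip
j=1: 11>7, skip
j=2: 19>7, skip
j=3: 2≤7, i=0, swap(0,3) ⇒ [2, 11, 19, 12, 1, 3, 8, 18, 7]
j=4: 1≤7, i=1, swap(1,4) ⇒ [2, 1, 19, 12, 11, 3, 8, 18, 7]
j=5: 3≤7, i=2, swap(2,5) ⇒ [2, 1, 3, 12, 11, 19, 8, 18, 7]
j=6: 8>7, skip
j=7: 18>7, skip
swap(3,8) ⇒ [2, 1, 3, 7, 11, 19, 8, 18, 12]; return 3

[2, 1, 3, 7, 11, 19, 8, 18, 12]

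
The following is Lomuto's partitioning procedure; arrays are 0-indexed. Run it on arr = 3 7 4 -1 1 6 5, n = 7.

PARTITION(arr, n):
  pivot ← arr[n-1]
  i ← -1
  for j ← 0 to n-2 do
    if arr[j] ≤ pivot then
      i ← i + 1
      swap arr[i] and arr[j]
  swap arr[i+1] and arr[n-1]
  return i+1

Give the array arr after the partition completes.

3 4 -1 1 5 6 7

pivot = arr[6] = 5; i = -1
j=0: arr[0]=3 ≤ 5 → i=0, swap arr[0],arr[0] (no change) → 3 7 4 -1 1 6 5
j=1: arr[1]=7 > 5 → no swap
j=2: arr[2]=4 ≤ 5 → i=1, swap arr[1],arr[2] → 3 4 7 -1 1 6 5
j=3: arr[3]=-1 ≤ 5 → i=2, swap arr[2],arr[3] → 3 4 -1 7 1 6 5
j=4: arr[4]=1 ≤ 5 → i=3, swap arr[3],arr[4] → 3 4 -1 1 7 6 5
j=5: arr[5]=6 > 5 → no swap
final swap arr[4],arr[6] → 3 4 -1 1 5 6 7; return 4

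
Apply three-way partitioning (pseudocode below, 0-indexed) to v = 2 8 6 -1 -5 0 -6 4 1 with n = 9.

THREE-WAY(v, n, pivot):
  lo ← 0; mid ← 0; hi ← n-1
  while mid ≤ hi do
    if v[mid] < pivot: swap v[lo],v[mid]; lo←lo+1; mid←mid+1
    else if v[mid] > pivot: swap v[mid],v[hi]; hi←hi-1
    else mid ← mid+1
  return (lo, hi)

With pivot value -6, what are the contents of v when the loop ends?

pivot = -6; lo=0, mid=0, hi=8
v[mid]=2>-6: swap v[0],v[8]; hi=7 → 1 8 6 -1 -5 0 -6 4 2
v[mid]=1>-6: swap v[0],v[7]; hi=6 → 4 8 6 -1 -5 0 -6 1 2
v[mid]=4>-6: swap v[0],v[6]; hi=5 → -6 8 6 -1 -5 0 4 1 2
v[mid]=-6=-6: mid=1
v[mid]=8>-6: swap v[1],v[5]; hi=4 → -6 0 6 -1 -5 8 4 1 2
v[mid]=0>-6: swap v[1],v[4]; hi=3 → -6 -5 6 -1 0 8 4 1 2
v[mid]=-5>-6: swap v[1],v[3]; hi=2 → -6 -1 6 -5 0 8 4 1 2
v[mid]=-1>-6: swap v[1],v[2]; hi=1 → -6 6 -1 -5 0 8 4 1 2
v[mid]=6>-6: swap v[1],v[1]; hi=0 → -6 6 -1 -5 0 8 4 1 2
end: lo=0, hi=0; v = -6 6 -1 -5 0 8 4 1 2

-6 6 -1 -5 0 8 4 1 2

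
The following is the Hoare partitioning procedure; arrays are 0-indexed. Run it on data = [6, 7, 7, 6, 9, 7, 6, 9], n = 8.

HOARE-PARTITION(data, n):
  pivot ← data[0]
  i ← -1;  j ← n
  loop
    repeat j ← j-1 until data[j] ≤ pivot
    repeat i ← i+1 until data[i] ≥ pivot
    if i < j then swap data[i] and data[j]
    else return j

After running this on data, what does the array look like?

pivot = data[0] = 6; i = -1, j = 8
j→6 (data[6]=6≤6), i→0 (data[0]=6≥6); i<j, swap → [6, 7, 7, 6, 9, 7, 6, 9]
j→3 (data[3]=6≤6), i→1 (data[1]=7≥6); i<j, swap → [6, 6, 7, 7, 9, 7, 6, 9]
j→1, i→2; i≥j, return j=1. data = [6, 6, 7, 7, 9, 7, 6, 9]

[6, 6, 7, 7, 9, 7, 6, 9]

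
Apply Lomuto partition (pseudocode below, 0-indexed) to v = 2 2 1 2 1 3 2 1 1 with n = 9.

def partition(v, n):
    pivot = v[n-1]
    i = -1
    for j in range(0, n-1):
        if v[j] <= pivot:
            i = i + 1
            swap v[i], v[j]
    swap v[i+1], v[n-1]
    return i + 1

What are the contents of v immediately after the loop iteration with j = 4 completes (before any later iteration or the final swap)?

pivot = v[8] = 1; i = -1
j=0: v[0]=2 > 1 → no swap
j=1: v[1]=2 > 1 → no swap
j=2: v[2]=1 ≤ 1 → i=0, swap v[0],v[2] → 1 2 2 2 1 3 2 1 1
j=3: v[3]=2 > 1 → no swap
j=4: v[4]=1 ≤ 1 → i=1, swap v[1],v[4] → 1 1 2 2 2 3 2 1 1
(after j=4) v = 1 1 2 2 2 3 2 1 1

1 1 2 2 2 3 2 1 1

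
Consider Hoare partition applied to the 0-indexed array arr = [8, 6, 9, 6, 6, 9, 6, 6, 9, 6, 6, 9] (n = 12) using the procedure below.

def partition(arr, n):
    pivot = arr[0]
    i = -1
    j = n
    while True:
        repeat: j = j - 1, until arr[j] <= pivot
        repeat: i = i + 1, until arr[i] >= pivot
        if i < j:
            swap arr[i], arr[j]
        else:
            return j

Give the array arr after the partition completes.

[6, 6, 6, 6, 6, 6, 6, 9, 9, 9, 8, 9]

pivot=8
j stops at 10 (6), i stops at 0 (8); swap ⇒ [6, 6, 9, 6, 6, 9, 6, 6, 9, 6, 8, 9]
j stops at 9 (6), i stops at 2 (9); swap ⇒ [6, 6, 6, 6, 6, 9, 6, 6, 9, 9, 8, 9]
j stops at 7 (6), i stops at 5 (9); swap ⇒ [6, 6, 6, 6, 6, 6, 6, 9, 9, 9, 8, 9]
j stops at 6, i stops at 7; i≥j ⇒ return 6. arr=[6, 6, 6, 6, 6, 6, 6, 9, 9, 9, 8, 9]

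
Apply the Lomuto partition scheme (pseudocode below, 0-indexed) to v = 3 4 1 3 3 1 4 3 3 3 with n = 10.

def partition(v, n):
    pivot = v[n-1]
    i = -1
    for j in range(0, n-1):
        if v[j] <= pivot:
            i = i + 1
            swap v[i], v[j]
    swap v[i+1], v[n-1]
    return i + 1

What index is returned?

pivot=3, i=-1
j=0: 3≤3, i=0, swap(0,0) ⇒ 3 4 1 3 3 1 4 3 3 3
j=1: 4>3, skip
j=2: 1≤3, i=1, swap(1,2) ⇒ 3 1 4 3 3 1 4 3 3 3
j=3: 3≤3, i=2, swap(2,3) ⇒ 3 1 3 4 3 1 4 3 3 3
j=4: 3≤3, i=3, swap(3,4) ⇒ 3 1 3 3 4 1 4 3 3 3
j=5: 1≤3, i=4, swap(4,5) ⇒ 3 1 3 3 1 4 4 3 3 3
j=6: 4>3, skip
j=7: 3≤3, i=5, swap(5,7) ⇒ 3 1 3 3 1 3 4 4 3 3
j=8: 3≤3, i=6, swap(6,8) ⇒ 3 1 3 3 1 3 3 4 4 3
swap(7,9) ⇒ 3 1 3 3 1 3 3 3 4 4; return 7

7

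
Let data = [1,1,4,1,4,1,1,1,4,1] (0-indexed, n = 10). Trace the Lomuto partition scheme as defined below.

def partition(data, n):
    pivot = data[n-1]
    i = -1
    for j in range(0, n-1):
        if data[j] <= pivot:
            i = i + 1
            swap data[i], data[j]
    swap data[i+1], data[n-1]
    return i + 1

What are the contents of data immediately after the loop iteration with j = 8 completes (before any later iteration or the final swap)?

pivot=1, i=-1
j=0: 1≤1, i=0, swap(0,0) ⇒ [1,1,4,1,4,1,1,1,4,1]
j=1: 1≤1, i=1, swap(1,1) ⇒ [1,1,4,1,4,1,1,1,4,1]
j=2: 4>1, skip
j=3: 1≤1, i=2, swap(2,3) ⇒ [1,1,1,4,4,1,1,1,4,1]
j=4: 4>1, skip
j=5: 1≤1, i=3, swap(3,5) ⇒ [1,1,1,1,4,4,1,1,4,1]
j=6: 1≤1, i=4, swap(4,6) ⇒ [1,1,1,1,1,4,4,1,4,1]
j=7: 1≤1, i=5, swap(5,7) ⇒ [1,1,1,1,1,1,4,4,4,1]
j=8: 4>1, skip
(after j=8) data = [1,1,1,1,1,1,4,4,4,1]

[1,1,1,1,1,1,4,4,4,1]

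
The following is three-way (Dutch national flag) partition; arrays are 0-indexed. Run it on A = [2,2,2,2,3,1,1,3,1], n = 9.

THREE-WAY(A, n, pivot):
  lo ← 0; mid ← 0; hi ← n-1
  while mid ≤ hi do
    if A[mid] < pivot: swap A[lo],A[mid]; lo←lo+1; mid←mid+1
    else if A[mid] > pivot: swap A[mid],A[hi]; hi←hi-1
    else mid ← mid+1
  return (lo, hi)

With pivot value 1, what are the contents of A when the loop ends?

pivot = 1; lo=0, mid=0, hi=8
A[mid]=2>1: swap A[0],A[8]; hi=7 → [1,2,2,2,3,1,1,3,2]
A[mid]=1=1: mid=1
A[mid]=2>1: swap A[1],A[7]; hi=6 → [1,3,2,2,3,1,1,2,2]
A[mid]=3>1: swap A[1],A[6]; hi=5 → [1,1,2,2,3,1,3,2,2]
A[mid]=1=1: mid=2
A[mid]=2>1: swap A[2],A[5]; hi=4 → [1,1,1,2,3,2,3,2,2]
A[mid]=1=1: mid=3
A[mid]=2>1: swap A[3],A[4]; hi=3 → [1,1,1,3,2,2,3,2,2]
A[mid]=3>1: swap A[3],A[3]; hi=2 → [1,1,1,3,2,2,3,2,2]
end: lo=0, hi=2; A = [1,1,1,3,2,2,3,2,2]

[1,1,1,3,2,2,3,2,2]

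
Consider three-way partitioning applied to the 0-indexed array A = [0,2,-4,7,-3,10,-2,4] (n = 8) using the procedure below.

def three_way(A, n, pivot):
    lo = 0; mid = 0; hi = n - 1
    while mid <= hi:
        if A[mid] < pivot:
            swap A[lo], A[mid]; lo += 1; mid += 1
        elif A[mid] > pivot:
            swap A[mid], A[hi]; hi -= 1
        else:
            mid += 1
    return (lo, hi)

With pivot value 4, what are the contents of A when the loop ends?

[0,2,-4,-3,-2,4,10,7]

lo=0 mid=0 hi=7
0<4: swap(0,0), lo=1 mid=1 ⇒ [0,2,-4,7,-3,10,-2,4]
2<4: swap(1,1), lo=2 mid=2 ⇒ [0,2,-4,7,-3,10,-2,4]
-4<4: swap(2,2), lo=3 mid=3 ⇒ [0,2,-4,7,-3,10,-2,4]
7>4: swap(3,7), hi=6 ⇒ [0,2,-4,4,-3,10,-2,7]
4=4: mid=4
-3<4: swap(3,4), lo=4 mid=5 ⇒ [0,2,-4,-3,4,10,-2,7]
10>4: swap(5,6), hi=5 ⇒ [0,2,-4,-3,4,-2,10,7]
-2<4: swap(4,5), lo=5 mid=6 ⇒ [0,2,-4,-3,-2,4,10,7]
done. lo=5 hi=5; A=[0,2,-4,-3,-2,4,10,7]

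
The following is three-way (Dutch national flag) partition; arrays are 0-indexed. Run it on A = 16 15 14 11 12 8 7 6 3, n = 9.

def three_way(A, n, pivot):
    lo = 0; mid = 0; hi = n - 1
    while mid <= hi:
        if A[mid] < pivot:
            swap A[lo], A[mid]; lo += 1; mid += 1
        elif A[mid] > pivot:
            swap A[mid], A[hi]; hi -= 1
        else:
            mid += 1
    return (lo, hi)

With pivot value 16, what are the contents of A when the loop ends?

lo=0 mid=0 hi=8
16=16: mid=1
15<16: swap(0,1), lo=1 mid=2 ⇒ 15 16 14 11 12 8 7 6 3
14<16: swap(1,2), lo=2 mid=3 ⇒ 15 14 16 11 12 8 7 6 3
11<16: swap(2,3), lo=3 mid=4 ⇒ 15 14 11 16 12 8 7 6 3
12<16: swap(3,4), lo=4 mid=5 ⇒ 15 14 11 12 16 8 7 6 3
8<16: swap(4,5), lo=5 mid=6 ⇒ 15 14 11 12 8 16 7 6 3
7<16: swap(5,6), lo=6 mid=7 ⇒ 15 14 11 12 8 7 16 6 3
6<16: swap(6,7), lo=7 mid=8 ⇒ 15 14 11 12 8 7 6 16 3
3<16: swap(7,8), lo=8 mid=9 ⇒ 15 14 11 12 8 7 6 3 16
done. lo=8 hi=8; A=15 14 11 12 8 7 6 3 16

15 14 11 12 8 7 6 3 16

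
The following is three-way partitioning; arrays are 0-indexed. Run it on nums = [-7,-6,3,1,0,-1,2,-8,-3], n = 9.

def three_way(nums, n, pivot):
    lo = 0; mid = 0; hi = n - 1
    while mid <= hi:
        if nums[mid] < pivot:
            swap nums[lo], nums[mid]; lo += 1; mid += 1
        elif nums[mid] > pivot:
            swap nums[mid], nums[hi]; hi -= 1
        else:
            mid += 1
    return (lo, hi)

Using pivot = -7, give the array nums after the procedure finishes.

lo=0 mid=0 hi=8
-7=-7: mid=1
-6>-7: swap(1,8), hi=7 ⇒ [-7,-3,3,1,0,-1,2,-8,-6]
-3>-7: swap(1,7), hi=6 ⇒ [-7,-8,3,1,0,-1,2,-3,-6]
-8<-7: swap(0,1), lo=1 mid=2 ⇒ [-8,-7,3,1,0,-1,2,-3,-6]
3>-7: swap(2,6), hi=5 ⇒ [-8,-7,2,1,0,-1,3,-3,-6]
2>-7: swap(2,5), hi=4 ⇒ [-8,-7,-1,1,0,2,3,-3,-6]
-1>-7: swap(2,4), hi=3 ⇒ [-8,-7,0,1,-1,2,3,-3,-6]
0>-7: swap(2,3), hi=2 ⇒ [-8,-7,1,0,-1,2,3,-3,-6]
1>-7: swap(2,2), hi=1 ⇒ [-8,-7,1,0,-1,2,3,-3,-6]
done. lo=1 hi=1; nums=[-8,-7,1,0,-1,2,3,-3,-6]

[-8,-7,1,0,-1,2,3,-3,-6]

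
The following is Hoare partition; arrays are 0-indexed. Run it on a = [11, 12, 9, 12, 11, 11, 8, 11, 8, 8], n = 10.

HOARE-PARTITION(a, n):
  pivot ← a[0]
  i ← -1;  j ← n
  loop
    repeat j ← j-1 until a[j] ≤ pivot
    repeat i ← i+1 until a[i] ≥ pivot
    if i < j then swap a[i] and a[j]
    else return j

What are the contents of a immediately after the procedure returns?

[8, 8, 9, 11, 8, 11, 11, 12, 12, 11]

pivot = a[0] = 11; i = -1, j = 10
j→9 (a[9]=8≤11), i→0 (a[0]=11≥11); i<j, swap → [8, 12, 9, 12, 11, 11, 8, 11, 8, 11]
j→8 (a[8]=8≤11), i→1 (a[1]=12≥11); i<j, swap → [8, 8, 9, 12, 11, 11, 8, 11, 12, 11]
j→7 (a[7]=11≤11), i→3 (a[3]=12≥11); i<j, swap → [8, 8, 9, 11, 11, 11, 8, 12, 12, 11]
j→6 (a[6]=8≤11), i→4 (a[4]=11≥11); i<j, swap → [8, 8, 9, 11, 8, 11, 11, 12, 12, 11]
j→5, i→5; i≥j, return j=5. a = [8, 8, 9, 11, 8, 11, 11, 12, 12, 11]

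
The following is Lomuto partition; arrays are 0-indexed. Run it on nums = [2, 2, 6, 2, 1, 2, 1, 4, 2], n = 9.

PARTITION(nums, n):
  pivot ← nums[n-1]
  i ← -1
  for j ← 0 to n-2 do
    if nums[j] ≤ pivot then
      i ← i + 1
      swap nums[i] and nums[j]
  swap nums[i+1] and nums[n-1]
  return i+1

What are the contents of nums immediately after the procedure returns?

[2, 2, 2, 1, 2, 1, 2, 4, 6]

pivot = nums[8] = 2; i = -1
j=0: nums[0]=2 ≤ 2 → i=0, swap nums[0],nums[0] (no change) → [2, 2, 6, 2, 1, 2, 1, 4, 2]
j=1: nums[1]=2 ≤ 2 → i=1, swap nums[1],nums[1] (no change) → [2, 2, 6, 2, 1, 2, 1, 4, 2]
j=2: nums[2]=6 > 2 → no swap
j=3: nums[3]=2 ≤ 2 → i=2, swap nums[2],nums[3] → [2, 2, 2, 6, 1, 2, 1, 4, 2]
j=4: nums[4]=1 ≤ 2 → i=3, swap nums[3],nums[4] → [2, 2, 2, 1, 6, 2, 1, 4, 2]
j=5: nums[5]=2 ≤ 2 → i=4, swap nums[4],nums[5] → [2, 2, 2, 1, 2, 6, 1, 4, 2]
j=6: nums[6]=1 ≤ 2 → i=5, swap nums[5],nums[6] → [2, 2, 2, 1, 2, 1, 6, 4, 2]
j=7: nums[7]=4 > 2 → no swap
final swap nums[6],nums[8] → [2, 2, 2, 1, 2, 1, 2, 4, 6]; return 6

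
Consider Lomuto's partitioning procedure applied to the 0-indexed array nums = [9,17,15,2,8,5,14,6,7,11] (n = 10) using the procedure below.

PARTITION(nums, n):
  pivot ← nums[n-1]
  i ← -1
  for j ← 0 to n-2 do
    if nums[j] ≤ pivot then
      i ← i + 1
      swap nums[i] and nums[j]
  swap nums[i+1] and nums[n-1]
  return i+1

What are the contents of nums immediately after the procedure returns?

pivot = nums[9] = 11; i = -1
j=0: nums[0]=9 ≤ 11 → i=0, swap nums[0],nums[0] (no change) → [9,17,15,2,8,5,14,6,7,11]
j=1: nums[1]=17 > 11 → no swap
j=2: nums[2]=15 > 11 → no swap
j=3: nums[3]=2 ≤ 11 → i=1, swap nums[1],nums[3] → [9,2,15,17,8,5,14,6,7,11]
j=4: nums[4]=8 ≤ 11 → i=2, swap nums[2],nums[4] → [9,2,8,17,15,5,14,6,7,11]
j=5: nums[5]=5 ≤ 11 → i=3, swap nums[3],nums[5] → [9,2,8,5,15,17,14,6,7,11]
j=6: nums[6]=14 > 11 → no swap
j=7: nums[7]=6 ≤ 11 → i=4, swap nums[4],nums[7] → [9,2,8,5,6,17,14,15,7,11]
j=8: nums[8]=7 ≤ 11 → i=5, swap nums[5],nums[8] → [9,2,8,5,6,7,14,15,17,11]
final swap nums[6],nums[9] → [9,2,8,5,6,7,11,15,17,14]; return 6

[9,2,8,5,6,7,11,15,17,14]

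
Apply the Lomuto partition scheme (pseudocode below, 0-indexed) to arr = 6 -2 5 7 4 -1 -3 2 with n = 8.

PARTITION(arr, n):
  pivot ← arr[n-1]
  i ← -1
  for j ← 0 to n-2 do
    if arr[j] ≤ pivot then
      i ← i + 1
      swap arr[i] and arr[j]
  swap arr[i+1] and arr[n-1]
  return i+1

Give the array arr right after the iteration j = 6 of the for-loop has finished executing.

pivot = arr[7] = 2; i = -1
j=0: arr[0]=6 > 2 → no swap
j=1: arr[1]=-2 ≤ 2 → i=0, swap arr[0],arr[1] → -2 6 5 7 4 -1 -3 2
j=2: arr[2]=5 > 2 → no swap
j=3: arr[3]=7 > 2 → no swap
j=4: arr[4]=4 > 2 → no swap
j=5: arr[5]=-1 ≤ 2 → i=1, swap arr[1],arr[5] → -2 -1 5 7 4 6 -3 2
j=6: arr[6]=-3 ≤ 2 → i=2, swap arr[2],arr[6] → -2 -1 -3 7 4 6 5 2
(after j=6) arr = -2 -1 -3 7 4 6 5 2

-2 -1 -3 7 4 6 5 2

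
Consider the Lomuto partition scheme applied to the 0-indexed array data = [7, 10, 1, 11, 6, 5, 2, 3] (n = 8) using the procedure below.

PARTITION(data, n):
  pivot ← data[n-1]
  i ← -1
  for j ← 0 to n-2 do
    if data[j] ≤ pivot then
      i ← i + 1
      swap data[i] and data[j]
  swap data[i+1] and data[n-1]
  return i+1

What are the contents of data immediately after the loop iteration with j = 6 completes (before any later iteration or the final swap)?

[1, 2, 7, 11, 6, 5, 10, 3]

pivot = data[7] = 3; i = -1
j=0: data[0]=7 > 3 → no swap
j=1: data[1]=10 > 3 → no swap
j=2: data[2]=1 ≤ 3 → i=0, swap data[0],data[2] → [1, 10, 7, 11, 6, 5, 2, 3]
j=3: data[3]=11 > 3 → no swap
j=4: data[4]=6 > 3 → no swap
j=5: data[5]=5 > 3 → no swap
j=6: data[6]=2 ≤ 3 → i=1, swap data[1],data[6] → [1, 2, 7, 11, 6, 5, 10, 3]
(after j=6) data = [1, 2, 7, 11, 6, 5, 10, 3]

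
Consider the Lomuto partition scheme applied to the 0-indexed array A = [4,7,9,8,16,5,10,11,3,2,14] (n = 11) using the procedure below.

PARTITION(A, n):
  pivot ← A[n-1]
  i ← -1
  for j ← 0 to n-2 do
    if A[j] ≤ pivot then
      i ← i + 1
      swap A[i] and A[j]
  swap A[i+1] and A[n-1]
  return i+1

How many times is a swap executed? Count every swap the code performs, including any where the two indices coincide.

pivot = A[10] = 14; i = -1
j=0: A[0]=4 ≤ 14 → i=0, swap A[0],A[0] (no change) → [4,7,9,8,16,5,10,11,3,2,14]
j=1: A[1]=7 ≤ 14 → i=1, swap A[1],A[1] (no change) → [4,7,9,8,16,5,10,11,3,2,14]
j=2: A[2]=9 ≤ 14 → i=2, swap A[2],A[2] (no change) → [4,7,9,8,16,5,10,11,3,2,14]
j=3: A[3]=8 ≤ 14 → i=3, swap A[3],A[3] (no change) → [4,7,9,8,16,5,10,11,3,2,14]
j=4: A[4]=16 > 14 → no swap
j=5: A[5]=5 ≤ 14 → i=4, swap A[4],A[5] → [4,7,9,8,5,16,10,11,3,2,14]
j=6: A[6]=10 ≤ 14 → i=5, swap A[5],A[6] → [4,7,9,8,5,10,16,11,3,2,14]
j=7: A[7]=11 ≤ 14 → i=6, swap A[6],A[7] → [4,7,9,8,5,10,11,16,3,2,14]
j=8: A[8]=3 ≤ 14 → i=7, swap A[7],A[8] → [4,7,9,8,5,10,11,3,16,2,14]
j=9: A[9]=2 ≤ 14 → i=8, swap A[8],A[9] → [4,7,9,8,5,10,11,3,2,16,14]
final swap A[9],A[10] → [4,7,9,8,5,10,11,3,2,14,16]; return 9

10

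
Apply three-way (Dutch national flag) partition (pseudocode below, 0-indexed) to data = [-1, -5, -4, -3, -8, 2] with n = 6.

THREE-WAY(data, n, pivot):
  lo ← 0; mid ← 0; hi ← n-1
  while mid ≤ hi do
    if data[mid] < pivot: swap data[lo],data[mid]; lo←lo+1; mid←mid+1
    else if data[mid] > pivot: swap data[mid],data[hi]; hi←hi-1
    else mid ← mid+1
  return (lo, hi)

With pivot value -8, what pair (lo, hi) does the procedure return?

(0, 0)

pivot = -8; lo=0, mid=0, hi=5
data[mid]=-1>-8: swap data[0],data[5]; hi=4 → [2, -5, -4, -3, -8, -1]
data[mid]=2>-8: swap data[0],data[4]; hi=3 → [-8, -5, -4, -3, 2, -1]
data[mid]=-8=-8: mid=1
data[mid]=-5>-8: swap data[1],data[3]; hi=2 → [-8, -3, -4, -5, 2, -1]
data[mid]=-3>-8: swap data[1],data[2]; hi=1 → [-8, -4, -3, -5, 2, -1]
data[mid]=-4>-8: swap data[1],data[1]; hi=0 → [-8, -4, -3, -5, 2, -1]
end: lo=0, hi=0; data = [-8, -4, -3, -5, 2, -1]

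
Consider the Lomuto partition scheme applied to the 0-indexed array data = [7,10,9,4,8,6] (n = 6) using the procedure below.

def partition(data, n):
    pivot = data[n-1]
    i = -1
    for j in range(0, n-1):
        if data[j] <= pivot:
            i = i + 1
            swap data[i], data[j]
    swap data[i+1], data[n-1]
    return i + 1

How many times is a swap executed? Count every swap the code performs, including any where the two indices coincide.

pivot = data[5] = 6; i = -1
j=0: data[0]=7 > 6 → no swap
j=1: data[1]=10 > 6 → no swap
j=2: data[2]=9 > 6 → no swap
j=3: data[3]=4 ≤ 6 → i=0, swap data[0],data[3] → [4,10,9,7,8,6]
j=4: data[4]=8 > 6 → no swap
final swap data[1],data[5] → [4,6,9,7,8,10]; return 1

2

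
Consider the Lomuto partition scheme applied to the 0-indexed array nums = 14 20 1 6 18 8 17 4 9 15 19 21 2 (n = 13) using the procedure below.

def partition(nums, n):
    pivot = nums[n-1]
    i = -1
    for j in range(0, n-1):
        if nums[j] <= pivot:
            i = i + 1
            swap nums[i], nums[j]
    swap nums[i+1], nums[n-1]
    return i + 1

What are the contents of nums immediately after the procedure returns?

1 2 14 6 18 8 17 4 9 15 19 21 20

pivot=2, i=-1
j=0: 14>2, skip
j=1: 20>2, skip
j=2: 1≤2, i=0, swap(0,2) ⇒ 1 20 14 6 18 8 17 4 9 15 19 21 2
j=3: 6>2, skip
j=4: 18>2, skip
j=5: 8>2, skip
j=6: 17>2, skip
j=7: 4>2, skip
j=8: 9>2, skip
j=9: 15>2, skip
j=10: 19>2, skip
j=11: 21>2, skip
swap(1,12) ⇒ 1 2 14 6 18 8 17 4 9 15 19 21 20; return 1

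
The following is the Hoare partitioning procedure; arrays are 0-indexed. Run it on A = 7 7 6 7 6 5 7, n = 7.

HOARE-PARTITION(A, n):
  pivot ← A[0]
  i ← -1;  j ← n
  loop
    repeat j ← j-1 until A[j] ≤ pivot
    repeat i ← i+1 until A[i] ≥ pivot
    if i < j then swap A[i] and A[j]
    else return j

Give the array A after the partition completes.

pivot = A[0] = 7; i = -1, j = 7
j→6 (A[6]=7≤7), i→0 (A[0]=7≥7); i<j, swap → 7 7 6 7 6 5 7
j→5 (A[5]=5≤7), i→1 (A[1]=7≥7); i<j, swap → 7 5 6 7 6 7 7
j→4 (A[4]=6≤7), i→3 (A[3]=7≥7); i<j, swap → 7 5 6 6 7 7 7
j→3, i→4; i≥j, return j=3. A = 7 5 6 6 7 7 7

7 5 6 6 7 7 7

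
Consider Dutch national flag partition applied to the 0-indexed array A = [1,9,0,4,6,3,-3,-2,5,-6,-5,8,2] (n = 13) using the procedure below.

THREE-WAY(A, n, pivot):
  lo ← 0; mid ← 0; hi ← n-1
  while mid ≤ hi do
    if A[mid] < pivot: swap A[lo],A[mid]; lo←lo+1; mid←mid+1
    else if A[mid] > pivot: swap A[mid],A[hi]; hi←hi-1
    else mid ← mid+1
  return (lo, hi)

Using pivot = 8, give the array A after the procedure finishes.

[1,2,0,4,6,3,-3,-2,5,-6,-5,8,9]

pivot = 8; lo=0, mid=0, hi=12
A[mid]=1<8: swap A[0],A[0]; lo=1,mid=1 → [1,9,0,4,6,3,-3,-2,5,-6,-5,8,2]
A[mid]=9>8: swap A[1],A[12]; hi=11 → [1,2,0,4,6,3,-3,-2,5,-6,-5,8,9]
A[mid]=2<8: swap A[1],A[1]; lo=2,mid=2 → [1,2,0,4,6,3,-3,-2,5,-6,-5,8,9]
A[mid]=0<8: swap A[2],A[2]; lo=3,mid=3 → [1,2,0,4,6,3,-3,-2,5,-6,-5,8,9]
A[mid]=4<8: swap A[3],A[3]; lo=4,mid=4 → [1,2,0,4,6,3,-3,-2,5,-6,-5,8,9]
A[mid]=6<8: swap A[4],A[4]; lo=5,mid=5 → [1,2,0,4,6,3,-3,-2,5,-6,-5,8,9]
A[mid]=3<8: swap A[5],A[5]; lo=6,mid=6 → [1,2,0,4,6,3,-3,-2,5,-6,-5,8,9]
A[mid]=-3<8: swap A[6],A[6]; lo=7,mid=7 → [1,2,0,4,6,3,-3,-2,5,-6,-5,8,9]
A[mid]=-2<8: swap A[7],A[7]; lo=8,mid=8 → [1,2,0,4,6,3,-3,-2,5,-6,-5,8,9]
A[mid]=5<8: swap A[8],A[8]; lo=9,mid=9 → [1,2,0,4,6,3,-3,-2,5,-6,-5,8,9]
A[mid]=-6<8: swap A[9],A[9]; lo=10,mid=10 → [1,2,0,4,6,3,-3,-2,5,-6,-5,8,9]
A[mid]=-5<8: swap A[10],A[10]; lo=11,mid=11 → [1,2,0,4,6,3,-3,-2,5,-6,-5,8,9]
A[mid]=8=8: mid=12
end: lo=11, hi=11; A = [1,2,0,4,6,3,-3,-2,5,-6,-5,8,9]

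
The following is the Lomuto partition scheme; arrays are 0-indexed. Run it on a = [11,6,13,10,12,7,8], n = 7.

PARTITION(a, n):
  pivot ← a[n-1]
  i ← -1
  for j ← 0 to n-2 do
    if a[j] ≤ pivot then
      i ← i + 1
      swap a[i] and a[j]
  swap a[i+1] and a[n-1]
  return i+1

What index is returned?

pivot=8, i=-1
j=0: 11>8, skip
j=1: 6≤8, i=0, swap(0,1) ⇒ [6,11,13,10,12,7,8]
j=2: 13>8, skip
j=3: 10>8, skip
j=4: 12>8, skip
j=5: 7≤8, i=1, swap(1,5) ⇒ [6,7,13,10,12,11,8]
swap(2,6) ⇒ [6,7,8,10,12,11,13]; return 2

2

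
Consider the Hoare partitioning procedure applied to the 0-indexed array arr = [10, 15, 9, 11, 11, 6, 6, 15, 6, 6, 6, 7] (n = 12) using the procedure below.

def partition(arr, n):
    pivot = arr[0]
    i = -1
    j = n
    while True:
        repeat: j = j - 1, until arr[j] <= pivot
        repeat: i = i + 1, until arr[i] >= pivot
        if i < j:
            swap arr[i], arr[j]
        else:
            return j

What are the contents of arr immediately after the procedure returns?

pivot=10
j stops at 11 (7), i stops at 0 (10); swap ⇒ [7, 15, 9, 11, 11, 6, 6, 15, 6, 6, 6, 10]
j stops at 10 (6), i stops at 1 (15); swap ⇒ [7, 6, 9, 11, 11, 6, 6, 15, 6, 6, 15, 10]
j stops at 9 (6), i stops at 3 (11); swap ⇒ [7, 6, 9, 6, 11, 6, 6, 15, 6, 11, 15, 10]
j stops at 8 (6), i stops at 4 (11); swap ⇒ [7, 6, 9, 6, 6, 6, 6, 15, 11, 11, 15, 10]
j stops at 6, i stops at 7; i≥j ⇒ return 6. arr=[7, 6, 9, 6, 6, 6, 6, 15, 11, 11, 15, 10]

[7, 6, 9, 6, 6, 6, 6, 15, 11, 11, 15, 10]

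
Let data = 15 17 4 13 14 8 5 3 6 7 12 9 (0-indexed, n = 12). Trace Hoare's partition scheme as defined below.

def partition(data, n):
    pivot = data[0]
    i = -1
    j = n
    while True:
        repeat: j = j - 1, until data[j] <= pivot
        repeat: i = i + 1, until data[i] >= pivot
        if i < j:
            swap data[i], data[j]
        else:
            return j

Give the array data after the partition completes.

pivot=15
j stops at 11 (9), i stops at 0 (15); swap ⇒ 9 17 4 13 14 8 5 3 6 7 12 15
j stops at 10 (12), i stops at 1 (17); swap ⇒ 9 12 4 13 14 8 5 3 6 7 17 15
j stops at 9, i stops at 10; i≥j ⇒ return 9. data=9 12 4 13 14 8 5 3 6 7 17 15

9 12 4 13 14 8 5 3 6 7 17 15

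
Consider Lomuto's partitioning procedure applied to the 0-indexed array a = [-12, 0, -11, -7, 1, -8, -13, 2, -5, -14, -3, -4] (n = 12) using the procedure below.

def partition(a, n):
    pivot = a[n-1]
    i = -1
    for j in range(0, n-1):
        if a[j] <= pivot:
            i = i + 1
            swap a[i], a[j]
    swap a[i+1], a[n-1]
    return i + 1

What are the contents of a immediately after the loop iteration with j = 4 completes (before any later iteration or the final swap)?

pivot = a[11] = -4; i = -1
j=0: a[0]=-12 ≤ -4 → i=0, swap a[0],a[0] (no change) → [-12, 0, -11, -7, 1, -8, -13, 2, -5, -14, -3, -4]
j=1: a[1]=0 > -4 → no swap
j=2: a[2]=-11 ≤ -4 → i=1, swap a[1],a[2] → [-12, -11, 0, -7, 1, -8, -13, 2, -5, -14, -3, -4]
j=3: a[3]=-7 ≤ -4 → i=2, swap a[2],a[3] → [-12, -11, -7, 0, 1, -8, -13, 2, -5, -14, -3, -4]
j=4: a[4]=1 > -4 → no swap
(after j=4) a = [-12, -11, -7, 0, 1, -8, -13, 2, -5, -14, -3, -4]

[-12, -11, -7, 0, 1, -8, -13, 2, -5, -14, -3, -4]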